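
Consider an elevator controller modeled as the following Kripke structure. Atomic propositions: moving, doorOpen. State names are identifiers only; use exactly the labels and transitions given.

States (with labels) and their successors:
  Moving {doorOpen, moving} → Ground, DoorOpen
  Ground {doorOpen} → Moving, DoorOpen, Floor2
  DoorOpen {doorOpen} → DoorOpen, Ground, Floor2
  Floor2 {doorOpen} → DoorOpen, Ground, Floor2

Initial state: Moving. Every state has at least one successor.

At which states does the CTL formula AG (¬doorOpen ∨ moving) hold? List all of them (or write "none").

none

States satisfying ¬doorOpen ∨ moving: {Moving}.
States satisfying AG (¬doorOpen ∨ moving): ∅.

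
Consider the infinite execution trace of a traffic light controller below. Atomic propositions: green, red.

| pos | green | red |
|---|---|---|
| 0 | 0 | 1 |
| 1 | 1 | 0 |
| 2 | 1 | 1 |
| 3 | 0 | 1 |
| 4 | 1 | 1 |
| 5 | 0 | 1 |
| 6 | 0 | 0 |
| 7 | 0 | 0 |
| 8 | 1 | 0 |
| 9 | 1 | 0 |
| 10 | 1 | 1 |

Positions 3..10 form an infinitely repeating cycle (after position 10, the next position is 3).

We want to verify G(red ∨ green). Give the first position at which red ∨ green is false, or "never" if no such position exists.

Check red ∨ green at each position in order: 0 ✓, 1 ✓, 2 ✓, 3 ✓, 4 ✓, 5 ✓.
At position 6 the labels are {}, so red ∨ green is false there. This is the first violation.

6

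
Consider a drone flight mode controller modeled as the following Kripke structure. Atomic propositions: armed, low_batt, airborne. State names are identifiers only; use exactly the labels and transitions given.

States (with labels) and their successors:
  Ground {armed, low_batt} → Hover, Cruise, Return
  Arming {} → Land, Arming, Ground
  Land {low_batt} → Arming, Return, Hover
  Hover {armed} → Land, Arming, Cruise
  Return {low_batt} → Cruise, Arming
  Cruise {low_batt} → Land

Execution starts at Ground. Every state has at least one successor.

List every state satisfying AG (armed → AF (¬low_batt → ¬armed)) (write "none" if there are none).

States satisfying armed → AF (¬low_batt → ¬armed): {Ground, Arming, Land, Hover, Return, Cruise}.
States satisfying AG (armed → AF (¬low_batt → ¬armed)): {Ground, Arming, Land, Hover, Return, Cruise}.

{Ground, Arming, Land, Hover, Return, Cruise}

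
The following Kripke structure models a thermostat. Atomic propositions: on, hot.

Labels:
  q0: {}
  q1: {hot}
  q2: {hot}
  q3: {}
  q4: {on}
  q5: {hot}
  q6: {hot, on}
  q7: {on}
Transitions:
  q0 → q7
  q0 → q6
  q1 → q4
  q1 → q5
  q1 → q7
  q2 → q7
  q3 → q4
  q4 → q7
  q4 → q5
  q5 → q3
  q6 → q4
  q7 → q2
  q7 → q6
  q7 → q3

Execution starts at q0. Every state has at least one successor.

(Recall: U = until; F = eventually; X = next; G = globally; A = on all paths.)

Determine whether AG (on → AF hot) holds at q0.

States satisfying on → AF hot: {q0, q1, q2, q3, q5, q6}.
States satisfying AG (on → AF hot): ∅.
q4 is reachable from q0 and violates on → AF hot, so AG fails at q0.
q0 ∉ Sat(AG (on → AF hot)).

Does not hold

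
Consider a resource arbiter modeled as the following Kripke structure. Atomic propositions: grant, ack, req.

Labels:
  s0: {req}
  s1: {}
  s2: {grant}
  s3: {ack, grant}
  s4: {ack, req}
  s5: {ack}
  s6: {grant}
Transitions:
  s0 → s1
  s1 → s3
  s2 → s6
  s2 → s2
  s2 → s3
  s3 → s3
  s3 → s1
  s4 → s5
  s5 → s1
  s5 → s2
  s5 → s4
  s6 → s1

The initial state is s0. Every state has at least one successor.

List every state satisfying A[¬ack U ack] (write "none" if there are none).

States satisfying ¬ack: {s0, s1, s2, s6}.
States satisfying ack: {s3, s4, s5}.
States satisfying A[¬ack U ack]: {s0, s1, s3, s4, s5, s6}.

{s0, s1, s3, s4, s5, s6}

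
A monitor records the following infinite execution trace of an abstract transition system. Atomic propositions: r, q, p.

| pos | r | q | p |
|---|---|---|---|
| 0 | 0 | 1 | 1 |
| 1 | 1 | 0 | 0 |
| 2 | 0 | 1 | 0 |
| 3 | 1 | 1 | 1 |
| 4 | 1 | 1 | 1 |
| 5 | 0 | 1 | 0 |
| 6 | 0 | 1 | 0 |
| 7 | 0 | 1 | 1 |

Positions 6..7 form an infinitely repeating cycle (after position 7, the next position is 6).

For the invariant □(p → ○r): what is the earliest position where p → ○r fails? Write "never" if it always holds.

4

Check p → ○r at each position in order: 0 ✓, 1 ✓, 2 ✓, 3 ✓.
At position 4 the labels are {p, q, r} and the next position 5 has {q}, so p → ○r is false there. This is the first violation.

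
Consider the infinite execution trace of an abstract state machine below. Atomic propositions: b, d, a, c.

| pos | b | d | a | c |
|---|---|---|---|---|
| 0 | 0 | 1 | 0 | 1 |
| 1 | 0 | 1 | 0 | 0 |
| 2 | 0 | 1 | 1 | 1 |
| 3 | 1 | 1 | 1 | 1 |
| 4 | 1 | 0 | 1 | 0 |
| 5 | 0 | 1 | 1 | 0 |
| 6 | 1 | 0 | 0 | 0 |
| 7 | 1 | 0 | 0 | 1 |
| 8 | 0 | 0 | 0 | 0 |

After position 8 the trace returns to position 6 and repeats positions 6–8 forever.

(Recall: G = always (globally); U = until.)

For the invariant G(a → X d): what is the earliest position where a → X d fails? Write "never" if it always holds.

Check a → X d at each position in order: 0 ✓, 1 ✓, 2 ✓.
At position 3 the labels are {a, b, c, d} and the next position 4 has {a, b}, so a → X d is false there. This is the first violation.

3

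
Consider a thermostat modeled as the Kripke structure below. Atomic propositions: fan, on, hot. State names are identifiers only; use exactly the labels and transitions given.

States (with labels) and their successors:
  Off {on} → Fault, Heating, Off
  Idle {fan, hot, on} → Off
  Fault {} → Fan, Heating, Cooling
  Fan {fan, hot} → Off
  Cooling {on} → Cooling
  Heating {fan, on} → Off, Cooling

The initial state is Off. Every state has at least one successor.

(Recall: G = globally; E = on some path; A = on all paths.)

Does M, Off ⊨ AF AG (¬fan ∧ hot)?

Does not hold

States satisfying AG (¬fan ∧ hot): ∅.
States satisfying AF AG (¬fan ∧ hot): ∅.
There is a path from Off along which AG (¬fan ∧ hot) never holds.
Off ∉ Sat(AF AG (¬fan ∧ hot)).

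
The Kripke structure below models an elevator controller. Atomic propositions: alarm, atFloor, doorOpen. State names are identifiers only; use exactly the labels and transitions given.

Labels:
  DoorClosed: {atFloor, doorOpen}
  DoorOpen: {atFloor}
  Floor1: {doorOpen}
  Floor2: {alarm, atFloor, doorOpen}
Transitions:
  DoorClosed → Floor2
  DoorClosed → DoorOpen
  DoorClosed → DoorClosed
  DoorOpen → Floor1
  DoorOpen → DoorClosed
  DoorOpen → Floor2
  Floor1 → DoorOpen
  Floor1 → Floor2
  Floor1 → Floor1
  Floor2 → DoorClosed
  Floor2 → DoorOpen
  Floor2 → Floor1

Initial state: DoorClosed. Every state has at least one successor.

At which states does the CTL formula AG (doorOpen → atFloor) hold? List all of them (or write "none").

none

States satisfying doorOpen → atFloor: {DoorClosed, DoorOpen, Floor2}.
States satisfying AG (doorOpen → atFloor): ∅.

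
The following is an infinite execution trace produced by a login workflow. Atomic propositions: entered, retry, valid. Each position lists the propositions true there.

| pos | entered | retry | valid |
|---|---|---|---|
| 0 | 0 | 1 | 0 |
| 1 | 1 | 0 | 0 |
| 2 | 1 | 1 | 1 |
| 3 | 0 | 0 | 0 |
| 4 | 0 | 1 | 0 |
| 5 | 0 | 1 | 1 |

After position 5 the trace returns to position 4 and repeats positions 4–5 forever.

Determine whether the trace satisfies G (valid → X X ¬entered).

valid → X X ¬entered holds at every position 0..5, and those are all positions ever visited, so G (valid → X X ¬entered) holds.
Positions where valid holds: 2, 5.
Check X X ¬entered at each: 2→ok, 5→ok.

Holds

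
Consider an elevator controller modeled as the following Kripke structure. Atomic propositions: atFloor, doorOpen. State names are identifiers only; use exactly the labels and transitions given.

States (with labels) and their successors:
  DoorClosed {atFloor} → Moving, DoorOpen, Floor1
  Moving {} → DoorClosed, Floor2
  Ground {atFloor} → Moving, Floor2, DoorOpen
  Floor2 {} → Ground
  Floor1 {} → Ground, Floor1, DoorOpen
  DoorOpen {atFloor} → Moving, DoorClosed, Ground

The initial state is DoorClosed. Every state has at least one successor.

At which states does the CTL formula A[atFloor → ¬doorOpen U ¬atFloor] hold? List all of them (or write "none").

States satisfying atFloor → ¬doorOpen: {DoorClosed, Moving, Ground, Floor2, Floor1, DoorOpen}.
States satisfying ¬atFloor: {Moving, Floor2, Floor1}.
States satisfying A[atFloor → ¬doorOpen U ¬atFloor]: {Moving, Floor2, Floor1}.

{Moving, Floor2, Floor1}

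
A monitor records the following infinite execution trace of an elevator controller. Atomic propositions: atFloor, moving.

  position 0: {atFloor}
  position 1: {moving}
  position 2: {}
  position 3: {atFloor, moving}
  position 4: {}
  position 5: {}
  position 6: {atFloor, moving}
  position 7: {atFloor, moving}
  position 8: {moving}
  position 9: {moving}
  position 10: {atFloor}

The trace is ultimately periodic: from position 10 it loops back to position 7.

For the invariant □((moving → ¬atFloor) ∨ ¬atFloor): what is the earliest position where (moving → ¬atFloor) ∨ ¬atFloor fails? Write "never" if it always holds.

Check (moving → ¬atFloor) ∨ ¬atFloor at each position in order: 0 ✓, 1 ✓, 2 ✓.
At position 3 the labels are {atFloor, moving}, so (moving → ¬atFloor) ∨ ¬atFloor is false there. This is the first violation.

3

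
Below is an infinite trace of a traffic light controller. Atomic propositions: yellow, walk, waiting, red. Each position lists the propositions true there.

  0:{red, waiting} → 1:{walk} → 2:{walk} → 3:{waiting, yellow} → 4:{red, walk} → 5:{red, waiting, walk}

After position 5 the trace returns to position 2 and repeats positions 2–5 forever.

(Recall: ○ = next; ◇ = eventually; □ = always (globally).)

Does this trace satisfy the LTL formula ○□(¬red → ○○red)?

Violated

The position after 0 is 1; □(¬red → ○○red) is false there.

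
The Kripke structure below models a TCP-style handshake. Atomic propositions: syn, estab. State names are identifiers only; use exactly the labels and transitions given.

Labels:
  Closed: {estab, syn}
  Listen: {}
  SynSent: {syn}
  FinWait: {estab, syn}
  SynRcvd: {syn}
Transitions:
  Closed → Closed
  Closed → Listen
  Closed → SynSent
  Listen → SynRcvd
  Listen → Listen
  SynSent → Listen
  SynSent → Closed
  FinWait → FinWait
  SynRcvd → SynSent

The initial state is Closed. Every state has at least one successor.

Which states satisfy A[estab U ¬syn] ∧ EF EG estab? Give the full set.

States satisfying estab: {Closed, FinWait}.
States satisfying ¬syn: {Listen}.
States satisfying A[estab U ¬syn]: {Listen}.
States satisfying EG estab: {Closed, FinWait}.
States satisfying EF EG estab: {Closed, Listen, SynSent, FinWait, SynRcvd}.
States satisfying A[estab U ¬syn] ∧ EF EG estab: {Listen}.

{Listen}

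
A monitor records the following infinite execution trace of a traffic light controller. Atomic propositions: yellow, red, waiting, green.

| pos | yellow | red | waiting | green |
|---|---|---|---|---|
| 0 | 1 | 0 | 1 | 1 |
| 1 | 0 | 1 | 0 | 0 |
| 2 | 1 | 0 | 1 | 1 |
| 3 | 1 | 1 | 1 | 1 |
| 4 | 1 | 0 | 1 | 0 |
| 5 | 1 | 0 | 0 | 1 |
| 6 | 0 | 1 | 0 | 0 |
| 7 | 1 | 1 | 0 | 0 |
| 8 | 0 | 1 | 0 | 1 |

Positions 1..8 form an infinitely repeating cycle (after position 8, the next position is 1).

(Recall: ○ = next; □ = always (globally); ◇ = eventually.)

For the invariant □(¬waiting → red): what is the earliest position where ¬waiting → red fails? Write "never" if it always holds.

Check ¬waiting → red at each position in order: 0 ✓, 1 ✓, 2 ✓, 3 ✓, 4 ✓.
At position 5 the labels are {green, yellow}, so ¬waiting → red is false there. This is the first violation.

5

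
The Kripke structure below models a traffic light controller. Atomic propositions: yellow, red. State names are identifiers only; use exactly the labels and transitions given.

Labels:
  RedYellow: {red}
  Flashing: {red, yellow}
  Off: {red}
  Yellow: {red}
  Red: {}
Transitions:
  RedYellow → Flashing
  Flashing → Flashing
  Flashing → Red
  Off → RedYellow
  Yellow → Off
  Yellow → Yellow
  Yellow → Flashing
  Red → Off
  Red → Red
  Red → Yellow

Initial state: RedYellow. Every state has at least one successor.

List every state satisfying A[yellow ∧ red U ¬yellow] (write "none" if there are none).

{RedYellow, Off, Yellow, Red}

States satisfying yellow ∧ red: {Flashing}.
States satisfying ¬yellow: {RedYellow, Off, Yellow, Red}.
States satisfying A[yellow ∧ red U ¬yellow]: {RedYellow, Off, Yellow, Red}.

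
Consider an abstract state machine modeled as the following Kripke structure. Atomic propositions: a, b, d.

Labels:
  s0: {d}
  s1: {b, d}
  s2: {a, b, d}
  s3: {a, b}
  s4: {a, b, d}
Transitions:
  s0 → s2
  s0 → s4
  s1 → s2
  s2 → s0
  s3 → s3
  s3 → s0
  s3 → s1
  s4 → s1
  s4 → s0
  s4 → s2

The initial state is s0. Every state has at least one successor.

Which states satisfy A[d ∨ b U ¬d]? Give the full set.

States satisfying d ∨ b: {s0, s1, s2, s3, s4}.
States satisfying ¬d: {s3}.
States satisfying A[d ∨ b U ¬d]: {s3}.

{s3}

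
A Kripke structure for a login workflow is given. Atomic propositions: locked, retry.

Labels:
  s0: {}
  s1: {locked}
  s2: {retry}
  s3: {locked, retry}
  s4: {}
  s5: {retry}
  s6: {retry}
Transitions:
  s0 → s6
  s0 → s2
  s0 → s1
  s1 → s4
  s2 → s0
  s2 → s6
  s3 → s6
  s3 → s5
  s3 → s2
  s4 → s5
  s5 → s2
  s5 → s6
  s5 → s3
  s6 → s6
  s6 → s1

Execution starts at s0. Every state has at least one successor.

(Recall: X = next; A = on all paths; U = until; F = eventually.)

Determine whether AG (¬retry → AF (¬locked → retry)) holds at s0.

States satisfying ¬retry → AF (¬locked → retry): {s0, s1, s2, s3, s4, s5, s6}.
States satisfying AG (¬retry → AF (¬locked → retry)): {s0, s1, s2, s3, s4, s5, s6}.
Every state reachable from s0 satisfies ¬retry → AF (¬locked → retry).
s0 ∈ Sat(AG (¬retry → AF (¬locked → retry))).

Yes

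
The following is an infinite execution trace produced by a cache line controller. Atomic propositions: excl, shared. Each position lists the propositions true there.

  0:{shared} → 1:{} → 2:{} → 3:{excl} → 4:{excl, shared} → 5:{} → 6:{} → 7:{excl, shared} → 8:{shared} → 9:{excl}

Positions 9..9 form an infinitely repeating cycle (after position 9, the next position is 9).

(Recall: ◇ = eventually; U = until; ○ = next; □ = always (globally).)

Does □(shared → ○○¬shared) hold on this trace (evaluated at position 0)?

Yes

shared → ○○¬shared holds at every position 0..9, and those are all positions ever visited, so □(shared → ○○¬shared) holds.
Positions where shared holds: 0, 4, 7, 8.
Check ○○¬shared at each: 0→ok, 4→ok, 7→ok, 8→ok.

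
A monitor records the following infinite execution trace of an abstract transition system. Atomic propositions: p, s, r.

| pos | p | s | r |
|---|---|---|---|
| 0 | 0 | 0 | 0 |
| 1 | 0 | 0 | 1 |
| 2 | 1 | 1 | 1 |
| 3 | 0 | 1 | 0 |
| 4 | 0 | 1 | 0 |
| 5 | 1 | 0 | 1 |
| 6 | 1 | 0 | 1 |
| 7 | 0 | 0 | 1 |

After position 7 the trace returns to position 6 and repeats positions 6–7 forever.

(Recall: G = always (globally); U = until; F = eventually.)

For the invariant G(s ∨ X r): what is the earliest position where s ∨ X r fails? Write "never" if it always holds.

s ∨ X r holds at every position 0..7, and those are all the positions the trace ever visits, so the invariant G(s ∨ X r) is never violated.

never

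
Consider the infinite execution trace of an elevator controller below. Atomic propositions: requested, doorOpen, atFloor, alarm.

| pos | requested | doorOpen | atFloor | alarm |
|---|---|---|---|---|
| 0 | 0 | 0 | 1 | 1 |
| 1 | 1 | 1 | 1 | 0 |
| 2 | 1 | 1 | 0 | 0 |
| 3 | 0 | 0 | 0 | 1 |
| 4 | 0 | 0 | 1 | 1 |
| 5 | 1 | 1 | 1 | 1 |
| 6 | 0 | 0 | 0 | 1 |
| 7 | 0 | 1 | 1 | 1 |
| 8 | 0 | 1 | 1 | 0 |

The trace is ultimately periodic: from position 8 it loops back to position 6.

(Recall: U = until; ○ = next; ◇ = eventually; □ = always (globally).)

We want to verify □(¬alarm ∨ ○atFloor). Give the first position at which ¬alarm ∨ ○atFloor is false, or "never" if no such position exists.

Check ¬alarm ∨ ○atFloor at each position in order: 0 ✓, 1 ✓, 2 ✓, 3 ✓, 4 ✓.
At position 5 the labels are {alarm, atFloor, doorOpen, requested} and the next position 6 has {alarm}, so ¬alarm ∨ ○atFloor is false there. This is the first violation.

5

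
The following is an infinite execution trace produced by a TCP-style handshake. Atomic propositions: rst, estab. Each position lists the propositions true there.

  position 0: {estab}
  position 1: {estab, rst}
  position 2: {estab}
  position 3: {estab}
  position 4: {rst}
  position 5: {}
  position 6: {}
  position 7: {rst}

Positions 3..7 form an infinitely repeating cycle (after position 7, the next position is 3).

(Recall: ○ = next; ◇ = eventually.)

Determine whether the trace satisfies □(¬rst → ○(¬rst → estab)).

¬rst → ○(¬rst → estab) must hold at every position from 0 onward. It fails at position 5, so □(¬rst → ○(¬rst → estab)) is false.
Positions where ¬rst holds: 0, 2, 3, 5, 6.
Check ○(¬rst → estab) at each: 0→ok, 2→ok, 3→ok, 5→fails, 6→ok.

Does not hold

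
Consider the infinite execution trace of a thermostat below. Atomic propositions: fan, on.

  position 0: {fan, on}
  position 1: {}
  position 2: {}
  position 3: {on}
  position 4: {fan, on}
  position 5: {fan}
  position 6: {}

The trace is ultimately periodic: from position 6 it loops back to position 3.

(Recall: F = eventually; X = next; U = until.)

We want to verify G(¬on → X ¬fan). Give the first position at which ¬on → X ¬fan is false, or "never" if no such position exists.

never

¬on → X ¬fan holds at every position 0..6, and those are all the positions the trace ever visits, so the invariant G(¬on → X ¬fan) is never violated.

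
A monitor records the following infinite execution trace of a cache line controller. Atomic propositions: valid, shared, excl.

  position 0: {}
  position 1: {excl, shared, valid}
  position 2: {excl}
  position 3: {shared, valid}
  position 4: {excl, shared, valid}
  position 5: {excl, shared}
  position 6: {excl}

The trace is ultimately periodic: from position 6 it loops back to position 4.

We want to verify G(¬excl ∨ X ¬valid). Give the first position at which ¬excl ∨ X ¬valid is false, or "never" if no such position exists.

2

Check ¬excl ∨ X ¬valid at each position in order: 0 ✓, 1 ✓.
At position 2 the labels are {excl} and the next position 3 has {shared, valid}, so ¬excl ∨ X ¬valid is false there. This is the first violation.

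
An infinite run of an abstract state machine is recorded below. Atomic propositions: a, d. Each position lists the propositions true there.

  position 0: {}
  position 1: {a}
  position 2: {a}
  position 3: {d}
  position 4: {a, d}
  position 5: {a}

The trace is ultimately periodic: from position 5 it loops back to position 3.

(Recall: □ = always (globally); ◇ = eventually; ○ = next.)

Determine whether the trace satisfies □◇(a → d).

◇(a → d) holds at every position 0..5, and those are all positions ever visited, so □◇(a → d) holds.

Yes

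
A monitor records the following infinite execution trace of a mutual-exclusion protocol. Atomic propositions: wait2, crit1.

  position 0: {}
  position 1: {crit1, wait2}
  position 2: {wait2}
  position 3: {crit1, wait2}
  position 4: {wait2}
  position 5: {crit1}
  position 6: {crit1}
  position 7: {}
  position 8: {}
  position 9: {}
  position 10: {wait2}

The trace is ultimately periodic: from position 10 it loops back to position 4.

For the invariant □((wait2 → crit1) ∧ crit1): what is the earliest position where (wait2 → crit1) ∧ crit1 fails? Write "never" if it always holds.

At position 0 the labels are {}, so (wait2 → crit1) ∧ crit1 is false there. This is the first violation.

0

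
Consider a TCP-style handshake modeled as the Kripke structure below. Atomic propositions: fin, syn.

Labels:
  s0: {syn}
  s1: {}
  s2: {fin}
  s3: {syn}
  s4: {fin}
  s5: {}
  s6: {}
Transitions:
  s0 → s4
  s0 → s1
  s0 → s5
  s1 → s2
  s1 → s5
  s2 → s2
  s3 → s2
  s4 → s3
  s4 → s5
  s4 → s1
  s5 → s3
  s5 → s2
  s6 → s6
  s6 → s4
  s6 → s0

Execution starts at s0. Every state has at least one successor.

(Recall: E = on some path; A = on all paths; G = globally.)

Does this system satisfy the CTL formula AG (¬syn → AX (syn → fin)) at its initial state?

Violated

States satisfying ¬syn → AX (syn → fin): {s0, s1, s2, s3}.
States satisfying AG (¬syn → AX (syn → fin)): {s2, s3}.
s4 is reachable from s0 and violates ¬syn → AX (syn → fin), so AG fails at s0.
s0 ∉ Sat(AG (¬syn → AX (syn → fin))).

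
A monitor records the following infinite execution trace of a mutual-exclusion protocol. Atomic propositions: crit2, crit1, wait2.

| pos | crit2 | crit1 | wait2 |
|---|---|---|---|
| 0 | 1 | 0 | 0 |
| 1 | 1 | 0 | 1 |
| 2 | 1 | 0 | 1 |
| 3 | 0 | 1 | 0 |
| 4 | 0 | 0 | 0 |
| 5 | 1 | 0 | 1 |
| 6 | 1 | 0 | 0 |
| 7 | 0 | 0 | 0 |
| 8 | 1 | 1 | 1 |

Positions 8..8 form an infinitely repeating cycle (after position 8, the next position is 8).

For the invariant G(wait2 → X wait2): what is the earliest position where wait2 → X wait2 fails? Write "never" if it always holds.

Check wait2 → X wait2 at each position in order: 0 ✓, 1 ✓.
At position 2 the labels are {crit2, wait2} and the next position 3 has {crit1}, so wait2 → X wait2 is false there. This is the first violation.

2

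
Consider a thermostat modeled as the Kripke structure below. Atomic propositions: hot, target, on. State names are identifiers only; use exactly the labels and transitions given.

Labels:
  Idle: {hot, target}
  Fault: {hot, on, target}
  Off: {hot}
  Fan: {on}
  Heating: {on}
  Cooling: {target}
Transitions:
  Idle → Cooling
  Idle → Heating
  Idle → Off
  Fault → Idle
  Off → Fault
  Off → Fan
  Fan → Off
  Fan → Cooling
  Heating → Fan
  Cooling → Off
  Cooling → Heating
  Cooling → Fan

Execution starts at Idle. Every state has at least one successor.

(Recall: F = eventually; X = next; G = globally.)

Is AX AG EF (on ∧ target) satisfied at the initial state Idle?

States satisfying AG EF (on ∧ target): {Idle, Fault, Off, Fan, Heating, Cooling}.
States satisfying AX AG EF (on ∧ target): {Idle, Fault, Off, Fan, Heating, Cooling}.
Idle ∈ Sat(AX AG EF (on ∧ target)).

Yes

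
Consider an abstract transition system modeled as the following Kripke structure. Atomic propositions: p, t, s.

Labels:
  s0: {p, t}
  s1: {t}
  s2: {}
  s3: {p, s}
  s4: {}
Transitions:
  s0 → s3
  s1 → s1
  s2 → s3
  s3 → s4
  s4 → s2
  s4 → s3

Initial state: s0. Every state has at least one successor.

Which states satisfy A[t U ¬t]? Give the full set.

{s0, s2, s3, s4}

States satisfying t: {s0, s1}.
States satisfying ¬t: {s2, s3, s4}.
States satisfying A[t U ¬t]: {s0, s2, s3, s4}.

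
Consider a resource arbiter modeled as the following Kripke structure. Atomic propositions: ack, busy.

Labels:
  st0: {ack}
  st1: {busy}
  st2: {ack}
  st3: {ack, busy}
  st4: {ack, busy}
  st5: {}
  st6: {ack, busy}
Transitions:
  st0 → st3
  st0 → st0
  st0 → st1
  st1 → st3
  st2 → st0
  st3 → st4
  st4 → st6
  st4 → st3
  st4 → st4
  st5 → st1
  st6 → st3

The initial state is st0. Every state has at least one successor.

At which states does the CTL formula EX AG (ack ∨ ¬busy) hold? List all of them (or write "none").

States satisfying AG (ack ∨ ¬busy): {st3, st4, st6}.
States satisfying EX AG (ack ∨ ¬busy): {st0, st1, st3, st4, st6}.

{st0, st1, st3, st4, st6}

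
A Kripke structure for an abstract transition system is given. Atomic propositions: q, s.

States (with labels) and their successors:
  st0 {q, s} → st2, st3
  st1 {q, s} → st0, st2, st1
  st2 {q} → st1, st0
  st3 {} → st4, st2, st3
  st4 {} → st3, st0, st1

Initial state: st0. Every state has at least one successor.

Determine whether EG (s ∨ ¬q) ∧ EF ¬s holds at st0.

States satisfying s ∨ ¬q: {st0, st1, st3, st4}.
States satisfying EG (s ∨ ¬q): {st0, st1, st3, st4}.
States satisfying ¬s: {st2, st3, st4}.
States satisfying EF ¬s: {st0, st1, st2, st3, st4}.
States satisfying EG (s ∨ ¬q) ∧ EF ¬s: {st0, st1, st3, st4}.
st0 ∈ Sat(EG (s ∨ ¬q) ∧ EF ¬s).

Satisfied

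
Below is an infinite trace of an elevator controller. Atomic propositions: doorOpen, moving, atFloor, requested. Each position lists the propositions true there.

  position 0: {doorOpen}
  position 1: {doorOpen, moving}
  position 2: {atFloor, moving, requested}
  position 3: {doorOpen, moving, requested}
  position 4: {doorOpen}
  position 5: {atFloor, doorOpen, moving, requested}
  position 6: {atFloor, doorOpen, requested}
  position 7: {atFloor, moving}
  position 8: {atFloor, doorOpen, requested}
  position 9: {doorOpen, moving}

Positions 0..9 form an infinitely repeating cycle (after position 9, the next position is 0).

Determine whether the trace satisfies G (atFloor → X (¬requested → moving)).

Yes

atFloor → X (¬requested → moving) holds at every position 0..9, and those are all positions ever visited, so G (atFloor → X (¬requested → moving)) holds.
Positions where atFloor holds: 2, 5, 6, 7, 8.
Check X (¬requested → moving) at each: 2→ok, 5→ok, 6→ok, 7→ok, 8→ok.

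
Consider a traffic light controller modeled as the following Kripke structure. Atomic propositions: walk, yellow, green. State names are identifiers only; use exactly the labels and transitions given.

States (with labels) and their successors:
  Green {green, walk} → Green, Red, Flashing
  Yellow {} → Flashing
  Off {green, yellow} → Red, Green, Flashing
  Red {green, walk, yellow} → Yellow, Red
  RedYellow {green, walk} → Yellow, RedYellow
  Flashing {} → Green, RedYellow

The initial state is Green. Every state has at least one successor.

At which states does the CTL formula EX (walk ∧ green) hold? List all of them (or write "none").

{Green, Off, Red, RedYellow, Flashing}

States satisfying walk ∧ green: {Green, Red, RedYellow}.
States satisfying EX (walk ∧ green): {Green, Off, Red, RedYellow, Flashing}.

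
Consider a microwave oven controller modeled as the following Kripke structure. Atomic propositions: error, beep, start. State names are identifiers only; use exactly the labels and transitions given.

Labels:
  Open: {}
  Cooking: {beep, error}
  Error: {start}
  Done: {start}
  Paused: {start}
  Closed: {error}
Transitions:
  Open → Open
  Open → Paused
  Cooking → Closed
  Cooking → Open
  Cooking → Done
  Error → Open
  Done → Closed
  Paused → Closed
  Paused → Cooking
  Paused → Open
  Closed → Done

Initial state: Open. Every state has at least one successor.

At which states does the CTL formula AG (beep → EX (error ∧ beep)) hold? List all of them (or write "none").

{Done, Closed}

States satisfying beep → EX (error ∧ beep): {Open, Error, Done, Paused, Closed}.
States satisfying AG (beep → EX (error ∧ beep)): {Done, Closed}.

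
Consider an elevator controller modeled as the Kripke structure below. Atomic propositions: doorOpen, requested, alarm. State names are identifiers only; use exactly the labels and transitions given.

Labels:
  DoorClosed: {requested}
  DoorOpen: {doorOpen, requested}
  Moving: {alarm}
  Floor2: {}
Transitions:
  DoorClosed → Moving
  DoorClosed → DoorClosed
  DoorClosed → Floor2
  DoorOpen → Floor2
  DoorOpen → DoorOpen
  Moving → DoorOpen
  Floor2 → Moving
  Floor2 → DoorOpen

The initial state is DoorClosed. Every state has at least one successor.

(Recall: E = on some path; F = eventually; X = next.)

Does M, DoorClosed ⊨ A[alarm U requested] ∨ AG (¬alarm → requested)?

Satisfied

States satisfying alarm: {Moving}.
States satisfying requested: {DoorClosed, DoorOpen}.
States satisfying A[alarm U requested]: {DoorClosed, DoorOpen, Moving}.
States satisfying ¬alarm → requested: {DoorClosed, DoorOpen, Moving}.
States satisfying AG (¬alarm → requested): ∅.
States satisfying A[alarm U requested] ∨ AG (¬alarm → requested): {DoorClosed, DoorOpen, Moving}.
DoorClosed ∈ Sat(A[alarm U requested] ∨ AG (¬alarm → requested)).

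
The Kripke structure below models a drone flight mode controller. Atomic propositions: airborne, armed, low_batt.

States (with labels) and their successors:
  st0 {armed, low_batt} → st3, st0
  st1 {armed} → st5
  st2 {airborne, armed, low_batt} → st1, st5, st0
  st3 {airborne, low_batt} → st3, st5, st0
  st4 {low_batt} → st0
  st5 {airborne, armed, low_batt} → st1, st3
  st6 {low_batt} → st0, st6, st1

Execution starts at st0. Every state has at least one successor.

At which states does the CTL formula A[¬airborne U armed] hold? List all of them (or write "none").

{st0, st1, st2, st4, st5}

States satisfying ¬airborne: {st0, st1, st4, st6}.
States satisfying armed: {st0, st1, st2, st5}.
States satisfying A[¬airborne U armed]: {st0, st1, st2, st4, st5}.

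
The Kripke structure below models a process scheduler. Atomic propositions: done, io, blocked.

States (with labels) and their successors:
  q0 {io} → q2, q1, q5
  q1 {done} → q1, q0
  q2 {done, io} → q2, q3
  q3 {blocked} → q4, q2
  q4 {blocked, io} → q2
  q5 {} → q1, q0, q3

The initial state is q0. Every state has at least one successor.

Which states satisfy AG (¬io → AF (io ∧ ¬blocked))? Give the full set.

States satisfying ¬io → AF (io ∧ ¬blocked): {q0, q2, q3, q4}.
States satisfying AG (¬io → AF (io ∧ ¬blocked)): {q2, q3, q4}.

{q2, q3, q4}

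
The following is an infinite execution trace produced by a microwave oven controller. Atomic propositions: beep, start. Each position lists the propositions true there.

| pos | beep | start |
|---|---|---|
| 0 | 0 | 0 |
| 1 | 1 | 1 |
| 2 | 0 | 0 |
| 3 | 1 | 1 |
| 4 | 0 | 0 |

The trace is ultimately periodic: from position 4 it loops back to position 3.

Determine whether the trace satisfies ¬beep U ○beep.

Holds

Walking from position 0: ○beep first holds at position 0, and ¬beep holds at every earlier position along the way, so ¬beep U ○beep holds.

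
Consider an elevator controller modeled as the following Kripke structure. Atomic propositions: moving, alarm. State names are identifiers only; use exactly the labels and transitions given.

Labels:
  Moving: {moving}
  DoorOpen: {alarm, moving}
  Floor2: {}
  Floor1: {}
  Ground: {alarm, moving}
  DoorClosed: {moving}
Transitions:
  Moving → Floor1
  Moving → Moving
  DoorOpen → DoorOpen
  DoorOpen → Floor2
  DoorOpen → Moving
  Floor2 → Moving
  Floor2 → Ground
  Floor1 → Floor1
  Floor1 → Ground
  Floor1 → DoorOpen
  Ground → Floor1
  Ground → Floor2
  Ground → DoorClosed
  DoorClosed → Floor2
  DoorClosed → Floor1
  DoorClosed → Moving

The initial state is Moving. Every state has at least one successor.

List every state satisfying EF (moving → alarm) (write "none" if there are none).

{Moving, DoorOpen, Floor2, Floor1, Ground, DoorClosed}

States satisfying moving → alarm: {DoorOpen, Floor2, Floor1, Ground}.
States satisfying EF (moving → alarm): {Moving, DoorOpen, Floor2, Floor1, Ground, DoorClosed}.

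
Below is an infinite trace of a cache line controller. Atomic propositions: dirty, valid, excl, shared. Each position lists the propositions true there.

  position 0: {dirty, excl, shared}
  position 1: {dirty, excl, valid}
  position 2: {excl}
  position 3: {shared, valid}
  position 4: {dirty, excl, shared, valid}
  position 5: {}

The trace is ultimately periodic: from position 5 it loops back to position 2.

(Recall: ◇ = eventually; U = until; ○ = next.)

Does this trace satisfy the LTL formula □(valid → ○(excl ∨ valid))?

valid → ○(excl ∨ valid) must hold at every position from 0 onward. It fails at position 4, so □(valid → ○(excl ∨ valid)) is false.
Positions where valid holds: 1, 3, 4.
Check ○(excl ∨ valid) at each: 1→ok, 3→ok, 4→fails.

No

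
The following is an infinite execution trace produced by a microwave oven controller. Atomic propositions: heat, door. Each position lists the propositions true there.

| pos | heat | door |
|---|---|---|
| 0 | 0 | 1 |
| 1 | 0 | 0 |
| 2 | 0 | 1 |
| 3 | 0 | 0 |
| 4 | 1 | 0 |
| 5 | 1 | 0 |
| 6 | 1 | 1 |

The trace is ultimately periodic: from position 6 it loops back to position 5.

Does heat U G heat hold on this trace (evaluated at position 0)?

Violated

Walking from position 0: at position 0, G heat has not yet held and heat fails, so heat U G heat is false.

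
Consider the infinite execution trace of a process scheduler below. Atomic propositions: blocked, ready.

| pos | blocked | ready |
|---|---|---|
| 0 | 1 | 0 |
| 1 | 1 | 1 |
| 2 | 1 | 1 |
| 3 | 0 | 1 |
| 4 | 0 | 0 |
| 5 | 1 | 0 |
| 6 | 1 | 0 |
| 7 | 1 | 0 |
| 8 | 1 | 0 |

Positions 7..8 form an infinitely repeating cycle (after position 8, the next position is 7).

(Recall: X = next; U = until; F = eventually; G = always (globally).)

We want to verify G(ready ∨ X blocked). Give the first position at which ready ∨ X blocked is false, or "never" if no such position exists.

never

ready ∨ X blocked holds at every position 0..8, and those are all the positions the trace ever visits, so the invariant G(ready ∨ X blocked) is never violated.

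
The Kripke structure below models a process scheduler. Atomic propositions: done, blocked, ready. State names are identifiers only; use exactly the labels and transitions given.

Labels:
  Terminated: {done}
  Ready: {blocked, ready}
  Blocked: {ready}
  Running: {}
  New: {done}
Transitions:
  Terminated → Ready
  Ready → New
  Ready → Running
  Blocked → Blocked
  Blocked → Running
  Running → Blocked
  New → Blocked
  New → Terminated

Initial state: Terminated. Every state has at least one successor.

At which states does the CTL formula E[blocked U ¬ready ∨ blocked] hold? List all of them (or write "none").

{Terminated, Ready, Running, New}

States satisfying blocked: {Ready}.
States satisfying ¬ready ∨ blocked: {Terminated, Ready, Running, New}.
States satisfying E[blocked U ¬ready ∨ blocked]: {Terminated, Ready, Running, New}.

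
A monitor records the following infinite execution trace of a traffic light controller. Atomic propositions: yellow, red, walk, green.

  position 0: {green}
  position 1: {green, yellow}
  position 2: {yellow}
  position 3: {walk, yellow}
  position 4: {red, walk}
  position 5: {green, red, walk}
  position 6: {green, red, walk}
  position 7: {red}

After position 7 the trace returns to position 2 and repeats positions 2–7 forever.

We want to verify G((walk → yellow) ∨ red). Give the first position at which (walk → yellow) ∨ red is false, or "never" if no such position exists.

never

(walk → yellow) ∨ red holds at every position 0..7, and those are all the positions the trace ever visits, so the invariant G((walk → yellow) ∨ red) is never violated.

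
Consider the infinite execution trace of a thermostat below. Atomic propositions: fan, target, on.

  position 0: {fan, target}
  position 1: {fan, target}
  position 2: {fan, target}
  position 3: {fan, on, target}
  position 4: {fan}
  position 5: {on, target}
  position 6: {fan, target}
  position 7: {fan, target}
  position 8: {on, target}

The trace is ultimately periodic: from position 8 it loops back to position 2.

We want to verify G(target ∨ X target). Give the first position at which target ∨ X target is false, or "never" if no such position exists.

target ∨ X target holds at every position 0..8, and those are all the positions the trace ever visits, so the invariant G(target ∨ X target) is never violated.

never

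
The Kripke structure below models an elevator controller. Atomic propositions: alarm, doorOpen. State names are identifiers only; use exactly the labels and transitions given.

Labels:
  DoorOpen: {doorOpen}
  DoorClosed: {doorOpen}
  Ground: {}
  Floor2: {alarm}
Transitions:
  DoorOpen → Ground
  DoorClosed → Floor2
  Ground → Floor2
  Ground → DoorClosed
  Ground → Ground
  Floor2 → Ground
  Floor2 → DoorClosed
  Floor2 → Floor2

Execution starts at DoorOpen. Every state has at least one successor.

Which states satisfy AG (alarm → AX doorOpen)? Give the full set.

States satisfying alarm → AX doorOpen: {DoorOpen, DoorClosed, Ground}.
States satisfying AG (alarm → AX doorOpen): ∅.

none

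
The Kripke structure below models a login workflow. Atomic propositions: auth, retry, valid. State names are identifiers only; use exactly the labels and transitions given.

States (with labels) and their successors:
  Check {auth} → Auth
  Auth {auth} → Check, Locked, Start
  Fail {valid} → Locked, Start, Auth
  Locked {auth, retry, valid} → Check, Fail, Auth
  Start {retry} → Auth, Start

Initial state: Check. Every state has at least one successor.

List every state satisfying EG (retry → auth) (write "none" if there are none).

{Check, Auth, Fail, Locked}

States satisfying retry → auth: {Check, Auth, Fail, Locked}.
States satisfying EG (retry → auth): {Check, Auth, Fail, Locked}.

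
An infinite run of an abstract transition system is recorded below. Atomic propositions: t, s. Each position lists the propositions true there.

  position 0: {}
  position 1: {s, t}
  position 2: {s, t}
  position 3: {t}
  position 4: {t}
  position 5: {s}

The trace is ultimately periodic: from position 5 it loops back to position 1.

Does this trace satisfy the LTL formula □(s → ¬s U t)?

Violated

s → ¬s U t must hold at every position from 0 onward. It fails at position 5, so □(s → ¬s U t) is false.
Positions where s holds: 1, 2, 5.
Check ¬s U t at each: 1→ok, 2→ok, 5→fails.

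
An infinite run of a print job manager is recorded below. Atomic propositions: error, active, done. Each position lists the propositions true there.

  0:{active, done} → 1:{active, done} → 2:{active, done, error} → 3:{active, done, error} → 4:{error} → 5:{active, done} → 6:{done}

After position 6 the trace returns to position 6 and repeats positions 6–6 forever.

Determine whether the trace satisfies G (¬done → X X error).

¬done → X X error must hold at every position from 0 onward. It fails at position 4, so G (¬done → X X error) is false.
Positions where ¬done holds: 4.
Check X X error at each: 4→fails.

No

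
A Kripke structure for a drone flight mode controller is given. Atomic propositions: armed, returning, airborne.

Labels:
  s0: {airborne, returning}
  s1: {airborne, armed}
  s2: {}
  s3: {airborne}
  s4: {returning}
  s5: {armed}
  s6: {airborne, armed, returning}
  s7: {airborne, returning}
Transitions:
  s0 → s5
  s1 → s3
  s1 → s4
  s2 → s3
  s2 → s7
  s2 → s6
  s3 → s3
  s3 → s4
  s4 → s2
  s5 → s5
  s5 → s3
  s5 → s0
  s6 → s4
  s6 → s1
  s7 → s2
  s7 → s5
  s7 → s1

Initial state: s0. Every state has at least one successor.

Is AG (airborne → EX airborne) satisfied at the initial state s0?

Does not hold

States satisfying airborne → EX airborne: {s1, s2, s3, s4, s5, s6, s7}.
States satisfying AG (airborne → EX airborne): ∅.
s0 is reachable from s0 and violates airborne → EX airborne, so AG fails at s0.
s0 ∉ Sat(AG (airborne → EX airborne)).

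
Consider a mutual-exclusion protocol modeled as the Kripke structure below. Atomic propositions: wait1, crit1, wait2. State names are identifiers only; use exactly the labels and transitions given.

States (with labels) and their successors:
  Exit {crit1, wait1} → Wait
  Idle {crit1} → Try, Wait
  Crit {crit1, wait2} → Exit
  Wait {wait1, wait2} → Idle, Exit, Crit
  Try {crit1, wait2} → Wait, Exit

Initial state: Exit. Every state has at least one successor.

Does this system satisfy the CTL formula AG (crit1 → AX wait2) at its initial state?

States satisfying crit1 → AX wait2: {Exit, Idle, Wait}.
States satisfying AG (crit1 → AX wait2): ∅.
Crit is reachable from Exit and violates crit1 → AX wait2, so AG fails at Exit.
Exit ∉ Sat(AG (crit1 → AX wait2)).

No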